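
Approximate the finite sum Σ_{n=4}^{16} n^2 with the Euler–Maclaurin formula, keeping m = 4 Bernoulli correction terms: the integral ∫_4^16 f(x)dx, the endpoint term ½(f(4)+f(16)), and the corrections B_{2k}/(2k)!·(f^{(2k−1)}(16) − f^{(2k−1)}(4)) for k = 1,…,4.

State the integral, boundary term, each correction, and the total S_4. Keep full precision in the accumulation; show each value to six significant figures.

S_4 ≈ 1482.00

Integral: ∫_4^16 x^2 dx = 1344.00.
½[f(4) + f(16)] = ½[16.0000 + 256.000] = 136.000.
So far: 1480.00.
k=1: B_{2}/(2)! × [f^{(1)}(16) − f^{(1)}(4)] = 1/12 × (32.0000 − 8.00000) = 2.00000.
Partial sum through k=1: 1482.00.
k=2: B_{4}/(4)! × [f^{(3)}(16) − f^{(3)}(4)] = −1/720 × (0.00000 − 0.00000) = 0.00000.
Partial sum through k=2: 1482.00.
k=3: B_{6}/(6)! × [f^{(5)}(16) − f^{(5)}(4)] = 1/30240 × (0.00000 − 0.00000) = 0.00000.
Partial sum through k=3: 1482.00.
k=4: B_{8}/(8)! × [f^{(7)}(16) − f^{(7)}(4)] = −1/1209600 × (0.00000 − 0.00000) = 0.00000.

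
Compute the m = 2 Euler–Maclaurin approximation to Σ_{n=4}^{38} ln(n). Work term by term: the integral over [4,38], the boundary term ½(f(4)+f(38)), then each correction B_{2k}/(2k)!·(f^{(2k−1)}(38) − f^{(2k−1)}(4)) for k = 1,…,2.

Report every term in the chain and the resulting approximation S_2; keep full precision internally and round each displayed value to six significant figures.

S_2 ≈ 101.176

The integral term ∫_4^38 ln(x) dx = 98.6831.
Boundary: ½(f(4) + f(38)) = ½(1.38629 + 3.63759) = 2.51194.
Running total after boundary: 101.195.
Correction k=1: B_{2}/2! · (f^{(1)}(38) − f^{(1)}(4)) = 1/12 · (0.0263158 − 0.250000) = -0.0186404.
After k=1: 101.176.
Correction k=2: B_{4}/4! · (f^{(3)}(38) − f^{(3)}(4)) = −1/720 · (3.64485e-05 − 0.0312500) = 4.33522e-05.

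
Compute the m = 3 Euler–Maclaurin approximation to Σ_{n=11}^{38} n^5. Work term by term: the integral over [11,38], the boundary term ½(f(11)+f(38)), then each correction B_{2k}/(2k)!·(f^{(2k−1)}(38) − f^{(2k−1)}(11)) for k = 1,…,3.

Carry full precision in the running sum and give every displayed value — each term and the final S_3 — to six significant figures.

S_3 ≈ 5.42088e+08

The integral term ∫_11^38 x^5 dx = 5.01527e+08.
½[f(11) + f(38)] = ½[161051 + 7.92352e+07] = 3.96981e+07.
Integral + boundary = 5.41226e+08.
Correction k=1: B_{2}/2! · (f^{(1)}(38) − f^{(1)}(11)) = 1/12 · (1.04257e+07 − 73205.0) = 862706.
After k=1: 5.42088e+08.
Correction k=2: B_{4}/4! · (f^{(3)}(38) − f^{(3)}(11)) = −1/720 · (86640.0 − 7260.00) = -110.250.
After k=2: 5.42088e+08.
Correction k=3: B_{6}/6! · (f^{(5)}(38) − f^{(5)}(11)) = 1/30240 · (120.000 − 120.000) = 0.00000.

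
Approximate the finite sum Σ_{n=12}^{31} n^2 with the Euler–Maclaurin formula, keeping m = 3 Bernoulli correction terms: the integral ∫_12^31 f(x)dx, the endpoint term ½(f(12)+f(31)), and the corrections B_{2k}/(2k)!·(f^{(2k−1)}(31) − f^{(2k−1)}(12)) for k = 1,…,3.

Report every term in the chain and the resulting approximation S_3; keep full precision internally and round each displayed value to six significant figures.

S_3 ≈ 9910.00

The integral term ∫_12^31 x^2 dx = 9354.33.
Endpoint term: (f(12) + f(31))/2 = (144.000 + 961.000)/2 = 552.500.
So far: 9906.83.
k=1: B_{2}/(2)! × [f^{(1)}(31) − f^{(1)}(12)] = 1/12 × (62.0000 − 24.0000) = 3.16667.
After k=1: 9910.00.
k=2: B_{4}/(4)! × [f^{(3)}(31) − f^{(3)}(12)] = −1/720 × (0.00000 − 0.00000) = 0.00000.
After k=2: 9910.00.
k=3: B_{6}/(6)! × [f^{(5)}(31) − f^{(5)}(12)] = 1/30240 × (0.00000 − 0.00000) = 0.00000.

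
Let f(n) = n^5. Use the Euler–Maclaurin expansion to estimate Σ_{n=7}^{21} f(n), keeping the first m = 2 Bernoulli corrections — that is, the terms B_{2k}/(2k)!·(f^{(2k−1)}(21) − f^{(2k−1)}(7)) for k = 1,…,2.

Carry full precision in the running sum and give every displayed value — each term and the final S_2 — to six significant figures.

S_2 ≈ 1.64052e+07

The integral term ∫_7^21 x^5 dx = 1.42747e+07.
Boundary: ½(f(7) + f(21)) = ½(16807.0 + 4.08410e+06) = 2.05045e+06.
So far: 1.63252e+07.
Order-1 term: 1/12 · (972405 − 12005.0) = 80033.3.
Partial sum through k=1: 1.64052e+07.
Order-2 term: −1/720 · (26460.0 − 2940.00) = -32.6667.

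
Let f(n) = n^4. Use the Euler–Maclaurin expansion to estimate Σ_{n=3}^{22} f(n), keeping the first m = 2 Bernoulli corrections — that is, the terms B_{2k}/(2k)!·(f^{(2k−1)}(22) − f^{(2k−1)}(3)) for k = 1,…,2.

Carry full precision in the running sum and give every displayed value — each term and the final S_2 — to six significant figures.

Integral: ∫_3^22 x^4 dx = 1.03068e+06.
½[f(3) + f(22)] = ½[81.0000 + 234256] = 117168.
Integral + boundary = 1.14785e+06.
k=1: B_{2}/(2)! × [f^{(1)}(22) − f^{(1)}(3)] = 1/12 × (42592.0 − 108.000) = 3540.33.
After k=1: 1.15139e+06.
k=2: B_{4}/(4)! × [f^{(3)}(22) − f^{(3)}(3)] = −1/720 × (528.000 − 72.0000) = -0.633333.

S_2 ≈ 1.15139e+06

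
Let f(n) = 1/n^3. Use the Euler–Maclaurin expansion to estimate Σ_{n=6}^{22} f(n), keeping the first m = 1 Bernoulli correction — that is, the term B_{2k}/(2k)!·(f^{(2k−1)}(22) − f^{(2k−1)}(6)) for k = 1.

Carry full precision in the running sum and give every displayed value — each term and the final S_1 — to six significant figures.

S_1 ≈ 0.0154094

∫_6^22 1/x^3 dx evaluates to 0.0128558.
Boundary: ½(f(6) + f(22)) = ½(0.00462963 + 9.39144e-05) = 0.00236177.
So far: 0.0152176.
Correction k=1: B_{2}/2! · (f^{(1)}(22) − f^{(1)}(6)) = 1/12 · (-1.28065e-05 − (-0.00231481)) = 0.000191834.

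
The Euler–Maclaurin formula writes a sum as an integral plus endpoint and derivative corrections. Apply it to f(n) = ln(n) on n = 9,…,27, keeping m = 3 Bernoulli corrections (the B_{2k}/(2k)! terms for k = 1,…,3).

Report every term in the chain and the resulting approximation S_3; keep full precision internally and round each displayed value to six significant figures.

The integral term ∫_9^27 ln(x) dx = 51.2126.
½[f(9) + f(27)] = ½[2.19722 + 3.29584] = 2.74653.
So far: 53.9591.
Correction k=1: B_{2}/2! · (f^{(1)}(27) − f^{(1)}(9)) = 1/12 · (0.0370370 − 0.111111) = -0.00617284.
Running total after k=1: 53.9529.
Correction k=2: B_{4}/4! · (f^{(3)}(27) − f^{(3)}(9)) = −1/720 · (0.000101611 − 0.00274348) = 3.66927e-06.
Running total after k=2: 53.9529.
Correction k=3: B_{6}/6! · (f^{(5)}(27) − f^{(5)}(9)) = 1/30240 · (1.67260e-06 − 0.000406442) = -1.33852e-08.

S_3 ≈ 53.9529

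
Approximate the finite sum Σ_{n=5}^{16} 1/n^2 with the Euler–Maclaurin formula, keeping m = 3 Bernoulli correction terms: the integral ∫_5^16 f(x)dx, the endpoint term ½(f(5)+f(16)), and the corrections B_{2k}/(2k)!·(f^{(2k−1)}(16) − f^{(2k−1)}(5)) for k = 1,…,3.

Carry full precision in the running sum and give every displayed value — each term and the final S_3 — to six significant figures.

∫_5^16 1/x^2 dx evaluates to 0.137500.
½[f(5) + f(16)] = ½[0.0400000 + 0.00390625] = 0.0219531.
So far: 0.159453.
k=1: B_{2}/(2)! × [f^{(1)}(16) − f^{(1)}(5)] = 1/12 × (-0.000488281 − (-0.0160000)) = 0.00129264.
Partial sum through k=1: 0.160746.
k=2: B_{4}/(4)! × [f^{(3)}(16) − f^{(3)}(5)] = −1/720 × (-2.28882e-05 − (-0.00768000)) = -1.06349e-05.
Partial sum through k=2: 0.160735.
k=3: B_{6}/(6)! × [f^{(5)}(16) − f^{(5)}(5)] = 1/30240 × (-2.68221e-06 − (-0.00921600)) = 3.04673e-07.

S_3 ≈ 0.160735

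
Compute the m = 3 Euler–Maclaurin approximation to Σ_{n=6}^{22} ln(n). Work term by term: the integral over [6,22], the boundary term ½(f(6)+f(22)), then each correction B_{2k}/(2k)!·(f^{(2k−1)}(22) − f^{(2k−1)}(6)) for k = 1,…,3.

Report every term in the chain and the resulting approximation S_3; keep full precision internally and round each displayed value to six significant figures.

S_3 ≈ 43.6837

The integral term ∫_6^22 ln(x) dx = 41.2524.
Endpoint term: (f(6) + f(22))/2 = (1.79176 + 3.09104)/2 = 2.44140.
Running total after boundary: 43.6938.
k=1: B_{2}/(2)! × [f^{(1)}(22) − f^{(1)}(6)] = 1/12 × (0.0454545 − 0.166667) = -0.0101010.
After k=1: 43.6837.
k=2: B_{4}/(4)! × [f^{(3)}(22) − f^{(3)}(6)] = −1/720 × (0.000187829 − 0.00925926) = 1.25992e-05.
After k=2: 43.6837.
k=3: B_{6}/(6)! × [f^{(5)}(22) − f^{(5)}(6)] = 1/30240 × (4.65691e-06 − 0.00308642) = -1.01910e-07.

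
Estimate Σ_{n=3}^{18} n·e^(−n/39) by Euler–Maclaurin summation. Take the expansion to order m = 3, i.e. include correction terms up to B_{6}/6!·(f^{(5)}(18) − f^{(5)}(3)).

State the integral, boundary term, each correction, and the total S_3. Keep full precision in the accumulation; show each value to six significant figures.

∫_3^18 x·e^(−x/39) dx evaluates to 115.538.
Boundary: ½(f(3) + f(18)) = ½(2.77788 + 11.3456) = 7.06176.
Integral + boundary = 122.600.
k=1: B_{2}/(2)! × [f^{(1)}(18) − f^{(1)}(3)] = 1/12 × (0.339399 − 0.854733) = -0.0429445.
Partial sum through k=1: 122.557.
k=2: B_{4}/(4)! × [f^{(3)}(18) − f^{(3)}(3)] = −1/720 × (0.00105196 − 0.00177952) = 1.01051e-06.
Partial sum through k=2: 122.557.
k=3: B_{6}/(6)! × [f^{(5)}(18) − f^{(5)}(3)] = 1/30240 × (1.23654e-06 − 1.97047e-06) = -2.42705e-11.

S_3 ≈ 122.557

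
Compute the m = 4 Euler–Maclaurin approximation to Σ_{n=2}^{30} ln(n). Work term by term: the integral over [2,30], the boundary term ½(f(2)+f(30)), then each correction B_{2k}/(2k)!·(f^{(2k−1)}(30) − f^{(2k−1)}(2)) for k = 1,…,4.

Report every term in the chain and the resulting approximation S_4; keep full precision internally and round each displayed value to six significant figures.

∫_2^30 ln(x) dx evaluates to 72.6496.
½[f(2) + f(30)] = ½[0.693147 + 3.40120] = 2.04717.
Running total after boundary: 74.6968.
Correction k=1: B_{2}/2! · (f^{(1)}(30) − f^{(1)}(2)) = 1/12 · (0.0333333 − 0.500000) = -0.0388889.
Partial sum through k=1: 74.6579.
Correction k=2: B_{4}/4! · (f^{(3)}(30) − f^{(3)}(2)) = −1/720 · (7.40741e-05 − 0.250000) = 0.000347119.
Partial sum through k=2: 74.6583.
Correction k=3: B_{6}/6! · (f^{(5)}(30) − f^{(5)}(2)) = 1/30240 · (9.87654e-07 − 0.750000) = -2.48016e-05.
Partial sum through k=3: 74.6582.
Correction k=4: B_{8}/8! · (f^{(7)}(30) − f^{(7)}(2)) = −1/1209600 · (3.29218e-08 − 5.62500) = 4.65030e-06.

S_4 ≈ 74.6582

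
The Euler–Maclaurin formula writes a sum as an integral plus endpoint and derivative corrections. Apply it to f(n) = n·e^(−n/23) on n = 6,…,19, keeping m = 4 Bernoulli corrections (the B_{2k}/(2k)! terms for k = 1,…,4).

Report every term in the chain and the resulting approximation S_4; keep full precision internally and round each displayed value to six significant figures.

S_4 ≈ 97.3980

Integral: ∫_6^19 x·e^(−x/23) dx = 90.9693.
½[f(6) + f(19)] = ½[4.62229 + 8.31742] = 6.46985.
So far: 97.4391.
k=1: B_{2}/(2)! × [f^{(1)}(19) − f^{(1)}(6)] = 1/12 × (0.0761320 − 0.569412) = -0.0411067.
After k=1: 97.3980.
k=2: B_{4}/(4)! × [f^{(3)}(19) − f^{(3)}(6)] = −1/720 × (0.00179896 − 0.00398899) = 3.04171e-06.
After k=2: 97.3980.
k=3: B_{6}/(6)! × [f^{(5)}(19) − f^{(5)}(6)] = 1/30240 × (6.52931e-06 − 1.30465e-05) = -2.15515e-10.
After k=3: 97.3980.
k=4: B_{8}/(8)! × [f^{(7)}(19) − f^{(7)}(6)] = −1/1209600 × (1.82570e-08 − 3.50706e-08) = 1.39001e-14.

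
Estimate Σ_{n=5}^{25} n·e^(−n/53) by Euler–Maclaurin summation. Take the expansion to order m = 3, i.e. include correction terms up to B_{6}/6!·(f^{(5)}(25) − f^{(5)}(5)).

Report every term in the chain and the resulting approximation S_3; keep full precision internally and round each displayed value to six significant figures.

S_3 ≈ 227.916

∫_5^25 x·e^(−x/53) dx evaluates to 217.883.
Endpoint term: (f(5) + f(25))/2 = (4.54987 + 15.5985)/2 = 10.0742.
Integral + boundary = 227.958.
Order-1 term: 1/12 · (0.329630 − 0.824127) = -0.0412081.
Running total after k=1: 227.916.
Order-2 term: −1/720 · (0.000561593 − 0.000941287) = 5.27353e-07.
Running total after k=2: 227.916.
Order-3 term: 1/30240 · (3.58077e-07 − 5.65748e-07) = -6.86743e-12.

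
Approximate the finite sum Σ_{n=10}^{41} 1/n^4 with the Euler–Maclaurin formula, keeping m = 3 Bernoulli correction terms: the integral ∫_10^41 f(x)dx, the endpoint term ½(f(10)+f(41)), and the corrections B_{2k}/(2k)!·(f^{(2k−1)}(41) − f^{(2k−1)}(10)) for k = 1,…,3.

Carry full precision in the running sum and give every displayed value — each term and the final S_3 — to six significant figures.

∫_10^41 1/x^4 dx evaluates to 0.000328497.
Boundary: ½(f(10) + f(41)) = ½(0.000100000 + 3.53887e-07) = 5.01769e-05.
Integral + boundary = 0.000378674.
Order-1 term: 1/12 · (-3.45256e-08 − (-4.00000e-05)) = 3.33046e-06.
After k=1: 0.000382004.
Order-2 term: −1/720 · (-6.16161e-10 − (-1.20000e-05)) = -1.66658e-08.
After k=2: 0.000381988.
Order-3 term: 1/30240 · (-2.05265e-11 − (-6.72000e-06)) = 2.22222e-10.

S_3 ≈ 0.000381988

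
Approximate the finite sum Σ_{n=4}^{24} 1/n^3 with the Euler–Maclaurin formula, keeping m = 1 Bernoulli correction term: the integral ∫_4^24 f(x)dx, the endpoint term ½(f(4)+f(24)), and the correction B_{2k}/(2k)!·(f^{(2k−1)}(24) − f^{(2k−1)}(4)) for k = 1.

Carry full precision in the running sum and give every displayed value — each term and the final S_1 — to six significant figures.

∫_4^24 1/x^3 dx evaluates to 0.0303819.
Boundary: ½(f(4) + f(24)) = ½(0.0156250 + 7.23380e-05) = 0.00784867.
Running total after boundary: 0.0382306.
k=1: B_{2}/(2)! × [f^{(1)}(24) − f^{(1)}(4)] = 1/12 × (-9.04225e-06 − (-0.0117188)) = 0.000975809.

S_1 ≈ 0.0392064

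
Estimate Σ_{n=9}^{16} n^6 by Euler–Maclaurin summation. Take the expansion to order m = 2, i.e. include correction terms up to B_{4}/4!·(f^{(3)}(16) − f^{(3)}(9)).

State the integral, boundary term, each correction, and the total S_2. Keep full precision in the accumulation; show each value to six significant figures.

S_2 ≈ 4.68132e+07

The integral term ∫_9^16 x^6 dx = 3.76646e+07.
Endpoint term: (f(9) + f(16))/2 = (531441 + 1.67772e+07)/2 = 8.65433e+06.
Integral + boundary = 4.63190e+07.
Order-1 term: 1/12 · (6.29146e+06 − 354294) = 494764.
Partial sum through k=1: 4.68137e+07.
Order-2 term: −1/720 · (491520 − 87480.0) = -561.167.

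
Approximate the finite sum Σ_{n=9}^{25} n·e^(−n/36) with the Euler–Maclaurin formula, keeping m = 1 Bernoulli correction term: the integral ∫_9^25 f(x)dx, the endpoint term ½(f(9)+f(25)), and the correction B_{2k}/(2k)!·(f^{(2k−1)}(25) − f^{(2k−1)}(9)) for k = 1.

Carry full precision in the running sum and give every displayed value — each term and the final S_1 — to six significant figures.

The integral term ∫_9^25 x·e^(−x/36) dx = 165.081.
½[f(9) + f(25)] = ½[7.00921 + 12.4838] = 9.74650.
Running total after boundary: 174.827.
k=1: B_{2}/(2)! × [f^{(1)}(25) − f^{(1)}(9)] = 1/12 × (0.152580 − 0.584101) = -0.0359601.

S_1 ≈ 174.791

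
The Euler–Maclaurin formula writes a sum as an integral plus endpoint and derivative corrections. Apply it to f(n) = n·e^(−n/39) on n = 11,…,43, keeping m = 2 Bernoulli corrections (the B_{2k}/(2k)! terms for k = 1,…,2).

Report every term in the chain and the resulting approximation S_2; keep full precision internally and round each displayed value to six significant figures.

∫_11^43 x·e^(−x/39) dx evaluates to 408.963.
½[f(11) + f(43)] = ½[8.29659 + 14.2768] = 11.2867.
So far: 420.249.
k=1: B_{2}/(2)! × [f^{(1)}(43) − f^{(1)}(11)] = 1/12 × (-0.0340532 − 0.541502) = -0.0479629.
Partial sum through k=1: 420.201.
k=2: B_{4}/(4)! × [f^{(3)}(43) − f^{(3)}(11)] = −1/720 × (0.000414191 − 0.00134778) = 1.29665e-06.

S_2 ≈ 420.201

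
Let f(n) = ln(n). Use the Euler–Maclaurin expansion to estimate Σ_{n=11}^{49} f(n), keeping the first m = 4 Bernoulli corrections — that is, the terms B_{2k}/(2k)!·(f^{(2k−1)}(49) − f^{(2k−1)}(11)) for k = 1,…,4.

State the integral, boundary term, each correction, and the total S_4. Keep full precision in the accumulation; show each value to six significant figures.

The integral term ∫_11^49 ln(x) dx = 126.322.
Endpoint term: (f(11) + f(49))/2 = (2.39790 + 3.89182)/2 = 3.14486.
Running total after boundary: 129.467.
Order-1 term: 1/12 · (0.0204082 − 0.0909091) = -0.00587508.
Partial sum through k=1: 129.461.
Order-2 term: −1/720 · (1.69997e-05 − 0.00150263) = 2.06337e-06.
Partial sum through k=2: 129.461.
Order-3 term: 1/30240 · (8.49632e-08 − 0.000149021) = -4.92514e-09.
Partial sum through k=3: 129.461.
Order-4 term: −1/1209600 · (1.06160e-09 − 3.69474e-05) = 3.05442e-11.

S_4 ≈ 129.461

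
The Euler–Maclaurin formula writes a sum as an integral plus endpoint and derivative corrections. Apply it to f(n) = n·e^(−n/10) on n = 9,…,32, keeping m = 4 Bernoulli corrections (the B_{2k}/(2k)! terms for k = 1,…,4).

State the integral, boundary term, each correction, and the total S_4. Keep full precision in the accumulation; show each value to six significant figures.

Integral: ∫_9^32 x·e^(−x/10) dx = 60.1281.
Boundary: ½(f(9) + f(32)) = ½(3.65913 + 1.30439) = 2.48176.
Running total after boundary: 62.6099.
k=1: B_{2}/(2)! × [f^{(1)}(32) − f^{(1)}(9)] = 1/12 × (-0.0896768 − 0.0406570) = -0.0108612.
After k=1: 62.5990.
k=2: B_{4}/(4)! × [f^{(3)}(32) − f^{(3)}(9)] = −1/720 × (-8.15244e-05 − 0.00853796) = 1.19715e-05.
After k=2: 62.5990.
k=3: B_{6}/(6)! × [f^{(5)}(32) − f^{(5)}(9)] = 1/30240 × (7.33720e-06 − 0.000166694) = -5.26972e-09.
After k=3: 62.5990.
k=4: B_{8}/(8)! × [f^{(7)}(32) − f^{(7)}(9)] = −1/1209600 × (1.54896e-07 − 2.48007e-06) = 1.92227e-12.

S_4 ≈ 62.5990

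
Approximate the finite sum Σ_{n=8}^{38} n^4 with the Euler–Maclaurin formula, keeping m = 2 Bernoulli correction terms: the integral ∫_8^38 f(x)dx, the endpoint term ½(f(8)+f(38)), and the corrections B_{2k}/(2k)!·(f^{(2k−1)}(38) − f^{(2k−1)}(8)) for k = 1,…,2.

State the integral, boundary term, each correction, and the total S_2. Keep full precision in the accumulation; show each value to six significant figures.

Integral: ∫_8^38 x^4 dx = 1.58405e+07.
Endpoint term: (f(8) + f(38))/2 = (4096.00 + 2.08514e+06)/2 = 1.04462e+06.
Running total after boundary: 1.68851e+07.
k=1: B_{2}/(2)! × [f^{(1)}(38) − f^{(1)}(8)] = 1/12 × (219488 − 2048.00) = 18120.0.
Running total after k=1: 1.69032e+07.
k=2: B_{4}/(4)! × [f^{(3)}(38) − f^{(3)}(8)] = −1/720 × (912.000 − 192.000) = -1.00000.

S_2 ≈ 1.69032e+07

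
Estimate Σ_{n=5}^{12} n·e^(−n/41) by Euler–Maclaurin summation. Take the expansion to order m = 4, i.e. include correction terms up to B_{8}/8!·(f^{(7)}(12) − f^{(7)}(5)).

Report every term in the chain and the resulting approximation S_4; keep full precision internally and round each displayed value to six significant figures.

Integral: ∫_5^12 x·e^(−x/41) dx = 47.8511.
½[f(5) + f(12)] = ½[4.42596 + 8.95510] = 6.69053.
So far: 54.5416.
Order-1 term: 1/12 · (0.527842 − 0.777241) = -0.0207833.
Running total after k=1: 54.5208.
Order-2 term: −1/720 · (0.00120188 − 0.00151554) = 4.35641e-07.
Running total after k=2: 54.5208.
Order-3 term: 1/30240 · (1.24316e-06 − 1.52809e-06) = -9.42214e-12.
Running total after k=3: 54.5208.
Order-4 term: −1/1209600 · (1.05374e-09 − 1.28174e-09) = 1.88487e-16.

S_4 ≈ 54.5208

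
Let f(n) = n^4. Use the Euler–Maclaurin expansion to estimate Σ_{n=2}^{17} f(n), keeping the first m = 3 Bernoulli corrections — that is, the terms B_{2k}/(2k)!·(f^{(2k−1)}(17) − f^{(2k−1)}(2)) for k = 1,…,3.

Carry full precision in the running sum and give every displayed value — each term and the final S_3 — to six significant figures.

∫_2^17 x^4 dx evaluates to 283965.
Endpoint term: (f(2) + f(17))/2 = (16.0000 + 83521.0)/2 = 41768.5.
Running total after boundary: 325734.
Order-1 term: 1/12 · (19652.0 − 32.0000) = 1635.00.
Running total after k=1: 327368.
Order-2 term: −1/720 · (408.000 − 48.0000) = -0.500000.
Running total after k=2: 327368.
Order-3 term: 1/30240 · (0.00000 − 0.00000) = 0.00000.

S_3 ≈ 327368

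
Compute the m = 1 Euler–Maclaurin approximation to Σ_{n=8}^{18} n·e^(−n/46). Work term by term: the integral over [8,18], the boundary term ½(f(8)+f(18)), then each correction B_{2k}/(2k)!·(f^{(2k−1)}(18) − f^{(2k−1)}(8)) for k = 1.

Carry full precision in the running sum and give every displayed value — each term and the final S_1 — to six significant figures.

∫_8^18 x·e^(−x/46) dx evaluates to 96.8218.
Boundary: ½(f(8) + f(18)) = ½(6.72296 + 12.1711) = 9.44705.
Integral + boundary = 106.269.
Correction k=1: B_{2}/2! · (f^{(1)}(18) − f^{(1)}(8)) = 1/12 · (0.411584 − 0.694219) = -0.0235529.

S_1 ≈ 106.245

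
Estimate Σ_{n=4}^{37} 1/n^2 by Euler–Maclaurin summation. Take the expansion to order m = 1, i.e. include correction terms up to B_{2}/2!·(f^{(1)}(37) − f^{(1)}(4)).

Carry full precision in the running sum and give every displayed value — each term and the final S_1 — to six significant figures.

S_1 ≈ 0.257189

∫_4^37 1/x^2 dx evaluates to 0.222973.
½[f(4) + f(37)] = ½[0.0625000 + 0.000730460] = 0.0316152.
Integral + boundary = 0.254588.
Order-1 term: 1/12 · (-3.94843e-05 − (-0.0312500)) = 0.00260088.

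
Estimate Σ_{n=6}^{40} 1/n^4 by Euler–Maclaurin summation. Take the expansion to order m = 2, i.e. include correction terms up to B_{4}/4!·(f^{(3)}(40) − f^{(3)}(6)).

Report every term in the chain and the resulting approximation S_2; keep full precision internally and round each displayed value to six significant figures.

Integral: ∫_6^40 1/x^4 dx = 0.00153800.
½[f(6) + f(40)] = ½[0.000771605 + 3.90625e-07] = 0.000385998.
So far: 0.00192400.
Order-1 term: 1/12 · (-3.90625e-08 − (-0.000514403)) = 4.28637e-05.
After k=1: 0.00196686.
Order-2 term: −1/720 · (-7.32422e-10 − (-0.000428669)) = -5.95373e-07.

S_2 ≈ 0.00196627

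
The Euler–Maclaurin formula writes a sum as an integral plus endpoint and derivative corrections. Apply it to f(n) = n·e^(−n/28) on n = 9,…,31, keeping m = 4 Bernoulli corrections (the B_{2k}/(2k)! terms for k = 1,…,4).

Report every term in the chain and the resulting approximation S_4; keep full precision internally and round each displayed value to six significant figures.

S_4 ≈ 213.569

Integral: ∫_9^31 x·e^(−x/28) dx = 205.227.
Endpoint term: (f(9) + f(31))/2 = (6.52601 + 10.2456)/2 = 8.38579.
Running total after boundary: 213.613.
Order-1 term: 1/12 · (-0.0354109 − 0.492041) = -0.0439543.
Partial sum through k=1: 213.569.
Order-2 term: −1/720 · (0.000797950 − 0.00247738) = 2.33254e-06.
Partial sum through k=2: 213.569.
Order-3 term: 1/30240 · (2.09320e-06 − 5.51933e-06) = -1.13298e-10.
Partial sum through k=3: 213.569.
Order-4 term: −1/1209600 · (4.04158e-09 − 1.00494e-08) = 4.96679e-15.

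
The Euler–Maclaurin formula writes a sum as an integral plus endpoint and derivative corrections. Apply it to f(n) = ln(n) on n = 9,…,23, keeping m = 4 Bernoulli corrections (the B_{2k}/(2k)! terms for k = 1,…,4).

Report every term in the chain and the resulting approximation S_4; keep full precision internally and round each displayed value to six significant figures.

The integral term ∫_9^23 ln(x) dx = 38.3413.
½[f(9) + f(23)] = ½[2.19722 + 3.13549] = 2.66636.
Running total after boundary: 41.0077.
k=1: B_{2}/(2)! × [f^{(1)}(23) − f^{(1)}(9)] = 1/12 × (0.0434783 − 0.111111) = -0.00563607.
After k=1: 41.0021.
k=2: B_{4}/(4)! × [f^{(3)}(23) − f^{(3)}(9)] = −1/720 × (0.000164379 − 0.00274348) = 3.58209e-06.
After k=2: 41.0021.
k=3: B_{6}/(6)! × [f^{(5)}(23) − f^{(5)}(9)] = 1/30240 × (3.72883e-06 − 0.000406442) = -1.33172e-08.
After k=3: 41.0021.
k=4: B_{8}/(8)! × [f^{(7)}(23) − f^{(7)}(9)] = −1/1209600 × (2.11465e-07 − 0.000150534) = 1.24275e-10.

S_4 ≈ 41.0021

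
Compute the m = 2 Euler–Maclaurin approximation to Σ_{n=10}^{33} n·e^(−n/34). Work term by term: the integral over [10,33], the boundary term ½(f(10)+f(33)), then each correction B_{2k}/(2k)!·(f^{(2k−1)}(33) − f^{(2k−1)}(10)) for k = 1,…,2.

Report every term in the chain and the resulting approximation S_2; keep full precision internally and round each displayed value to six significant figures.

S_2 ≈ 261.693

The integral term ∫_10^33 x·e^(−x/34) dx = 251.759.
½[f(10) + f(33)] = ½[7.45189 + 12.5024] = 9.97714.
So far: 261.736.
k=1: B_{2}/(2)! × [f^{(1)}(33) − f^{(1)}(10)] = 1/12 × (0.0111429 − 0.526016) = -0.0429061.
Running total after k=1: 261.693.
k=2: B_{4}/(4)! × [f^{(3)}(33) − f^{(3)}(10)] = −1/720 × (0.000665107 − 0.00174428) = 1.49886e-06.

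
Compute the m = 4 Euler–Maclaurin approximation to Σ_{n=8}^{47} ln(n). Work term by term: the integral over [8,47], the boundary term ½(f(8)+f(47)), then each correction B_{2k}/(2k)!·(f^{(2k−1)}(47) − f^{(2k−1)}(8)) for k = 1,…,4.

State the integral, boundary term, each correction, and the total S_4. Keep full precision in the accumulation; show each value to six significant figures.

S_4 ≈ 128.278

Integral: ∫_8^47 ln(x) dx = 125.321.
Endpoint term: (f(8) + f(47))/2 = (2.07944 + 3.85015)/2 = 2.96479.
Running total after boundary: 128.286.
Correction k=1: B_{2}/2! · (f^{(1)}(47) − f^{(1)}(8)) = 1/12 · (0.0212766 − 0.125000) = -0.00864362.
Partial sum through k=1: 128.278.
Correction k=2: B_{4}/4! · (f^{(3)}(47) − f^{(3)}(8)) = −1/720 · (1.92636e-05 − 0.00390625) = 5.39859e-06.
Partial sum through k=2: 128.278.
Correction k=3: B_{6}/6! · (f^{(5)}(47) − f^{(5)}(8)) = 1/30240 · (1.04646e-07 − 0.000732422) = -2.42168e-08.
Partial sum through k=3: 128.278.
Correction k=4: B_{8}/8! · (f^{(7)}(47) − f^{(7)}(8)) = −1/1209600 · (1.42117e-09 − 0.000343323) = 2.83830e-10.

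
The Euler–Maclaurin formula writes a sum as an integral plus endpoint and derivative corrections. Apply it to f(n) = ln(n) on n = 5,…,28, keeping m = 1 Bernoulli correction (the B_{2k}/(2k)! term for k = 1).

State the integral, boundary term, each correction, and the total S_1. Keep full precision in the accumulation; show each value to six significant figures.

S_1 ≈ 64.7117

∫_5^28 ln(x) dx evaluates to 62.2545.
Endpoint term: (f(5) + f(28))/2 = (1.60944 + 3.33220)/2 = 2.47082.
Running total after boundary: 64.7254.
k=1: B_{2}/(2)! × [f^{(1)}(28) − f^{(1)}(5)] = 1/12 × (0.0357143 − 0.200000) = -0.0136905.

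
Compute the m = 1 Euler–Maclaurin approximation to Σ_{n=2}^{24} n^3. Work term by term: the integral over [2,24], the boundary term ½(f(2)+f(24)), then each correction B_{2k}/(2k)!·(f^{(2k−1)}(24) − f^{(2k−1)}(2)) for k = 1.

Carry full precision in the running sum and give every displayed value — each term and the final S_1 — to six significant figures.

S_1 ≈ 89999.0

Integral: ∫_2^24 x^3 dx = 82940.0.
Endpoint term: (f(2) + f(24))/2 = (8.00000 + 13824.0)/2 = 6916.00.
So far: 89856.0.
Correction k=1: B_{2}/2! · (f^{(1)}(24) − f^{(1)}(2)) = 1/12 · (1728.00 − 12.0000) = 143.000.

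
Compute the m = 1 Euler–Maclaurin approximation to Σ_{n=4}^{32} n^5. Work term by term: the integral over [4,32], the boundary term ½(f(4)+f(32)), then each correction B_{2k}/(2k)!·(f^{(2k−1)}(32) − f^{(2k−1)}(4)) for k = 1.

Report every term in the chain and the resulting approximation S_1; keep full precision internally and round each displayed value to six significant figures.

The integral term ∫_4^32 x^5 dx = 1.78956e+08.
Boundary: ½(f(4) + f(32)) = ½(1024.00 + 3.35544e+07) = 1.67777e+07.
Running total after boundary: 1.95734e+08.
Order-1 term: 1/12 · (5.24288e+06 − 1280.00) = 436800.

S_1 ≈ 1.96171e+08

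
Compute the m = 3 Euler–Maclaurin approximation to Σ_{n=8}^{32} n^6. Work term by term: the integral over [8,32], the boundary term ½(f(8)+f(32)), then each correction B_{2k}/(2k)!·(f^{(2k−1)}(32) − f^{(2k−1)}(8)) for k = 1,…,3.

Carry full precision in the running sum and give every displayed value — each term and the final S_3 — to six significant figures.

S_3 ≈ 5.46199e+09

The integral term ∫_8^32 x^6 dx = 4.90823e+09.
½[f(8) + f(32)] = ½[262144 + 1.07374e+09] = 5.37002e+08.
Integral + boundary = 5.44524e+09.
Order-1 term: 1/12 · (2.01327e+08 − 196608) = 1.67608e+07.
Partial sum through k=1: 5.46200e+09.
Order-2 term: −1/720 · (3.93216e+06 − 61440.0) = -5376.00.
Partial sum through k=2: 5.46199e+09.
Order-3 term: 1/30240 · (23040.0 − 5760.00) = 0.571429.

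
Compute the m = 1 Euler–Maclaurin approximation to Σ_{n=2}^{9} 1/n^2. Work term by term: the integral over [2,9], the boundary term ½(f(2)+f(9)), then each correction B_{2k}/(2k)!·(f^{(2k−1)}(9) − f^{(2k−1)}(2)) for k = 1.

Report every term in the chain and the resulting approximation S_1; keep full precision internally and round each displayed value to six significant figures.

∫_2^9 1/x^2 dx evaluates to 0.388889.
Endpoint term: (f(2) + f(9))/2 = (0.250000 + 0.0123457)/2 = 0.131173.
Integral + boundary = 0.520062.
k=1: B_{2}/(2)! × [f^{(1)}(9) − f^{(1)}(2)] = 1/12 × (-0.00274348 − (-0.250000)) = 0.0206047.

S_1 ≈ 0.540666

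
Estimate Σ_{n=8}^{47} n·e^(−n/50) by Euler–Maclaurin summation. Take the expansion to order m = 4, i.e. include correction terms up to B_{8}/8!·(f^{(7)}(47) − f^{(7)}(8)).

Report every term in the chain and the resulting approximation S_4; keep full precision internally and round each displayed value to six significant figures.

S_4 ≈ 589.203

∫_8^47 x·e^(−x/50) dx evaluates to 576.672.
Boundary: ½(f(8) + f(47)) = ½(6.81715 + 18.3595) = 12.5883.
Running total after boundary: 589.260.
k=1: B_{2}/(2)! × [f^{(1)}(47) − f^{(1)}(8)] = 1/12 × (0.0234377 − 0.715801) = -0.0576969.
Running total after k=1: 589.203.
k=2: B_{4}/(4)! × [f^{(3)}(47) − f^{(3)}(8)] = −1/720 × (0.000321877 − 0.000968035) = 8.97442e-07.
Running total after k=2: 589.203.
k=3: B_{6}/(6)! × [f^{(5)}(47) − f^{(5)}(8)] = 1/30240 × (2.53752e-07 − 6.59900e-07) = -1.34308e-11.
Running total after k=3: 589.203.
k=4: B_{8}/(8)! × [f^{(7)}(47) − f^{(7)}(8)] = −1/1209600 × (1.51501e-10 − 3.73034e-10) = 1.83146e-16.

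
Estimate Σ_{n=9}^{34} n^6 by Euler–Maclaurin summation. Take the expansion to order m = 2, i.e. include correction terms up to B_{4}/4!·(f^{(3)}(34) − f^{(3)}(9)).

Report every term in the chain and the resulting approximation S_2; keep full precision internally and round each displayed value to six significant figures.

Integral: ∫_9^34 x^6 dx = 7.50265e+09.
Endpoint term: (f(9) + f(34))/2 = (531441 + 1.54480e+09)/2 = 7.72668e+08.
Running total after boundary: 8.27532e+09.
k=1: B_{2}/(2)! × [f^{(1)}(34) − f^{(1)}(9)] = 1/12 × (2.72613e+08 − 354294) = 2.26882e+07.
Running total after k=1: 8.29801e+09.
k=2: B_{4}/(4)! × [f^{(3)}(34) − f^{(3)}(9)] = −1/720 × (4.71648e+06 − 87480.0) = -6429.17.

S_2 ≈ 8.29800e+09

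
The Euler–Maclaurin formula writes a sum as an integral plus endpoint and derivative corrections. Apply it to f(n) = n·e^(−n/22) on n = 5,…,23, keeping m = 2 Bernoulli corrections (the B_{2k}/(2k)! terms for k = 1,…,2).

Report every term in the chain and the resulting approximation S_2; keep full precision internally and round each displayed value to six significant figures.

S_2 ≈ 131.207

∫_5^23 x·e^(−x/22) dx evaluates to 125.225.
Endpoint term: (f(5) + f(23))/2 = (3.98352 + 8.08524)/2 = 6.03438.
So far: 131.260.
k=1: B_{2}/(2)! × [f^{(1)}(23) − f^{(1)}(5)] = 1/12 × (-0.0159787 − 0.615634) = -0.0526344.
Running total after k=1: 131.207.
k=2: B_{4}/(4)! × [f^{(3)}(23) − f^{(3)}(5)] = −1/720 × (0.00141960 − 0.00456414) = 4.36741e-06.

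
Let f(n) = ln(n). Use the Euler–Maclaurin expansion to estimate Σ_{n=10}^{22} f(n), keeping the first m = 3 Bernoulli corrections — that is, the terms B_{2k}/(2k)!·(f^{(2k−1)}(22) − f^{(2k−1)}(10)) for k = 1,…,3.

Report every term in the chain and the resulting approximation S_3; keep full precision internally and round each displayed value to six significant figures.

S_3 ≈ 35.6694

Integral: ∫_10^22 ln(x) dx = 32.9771.
½[f(10) + f(22)] = ½[2.30259 + 3.09104] = 2.69681.
Running total after boundary: 35.6739.
Order-1 term: 1/12 · (0.0454545 − 0.100000) = -0.00454545.
Running total after k=1: 35.6694.
Order-2 term: −1/720 · (0.000187829 − 0.00200000) = 2.51690e-06.
Running total after k=2: 35.6694.
Order-3 term: 1/30240 · (4.65691e-06 − 0.000240000) = -7.78251e-09.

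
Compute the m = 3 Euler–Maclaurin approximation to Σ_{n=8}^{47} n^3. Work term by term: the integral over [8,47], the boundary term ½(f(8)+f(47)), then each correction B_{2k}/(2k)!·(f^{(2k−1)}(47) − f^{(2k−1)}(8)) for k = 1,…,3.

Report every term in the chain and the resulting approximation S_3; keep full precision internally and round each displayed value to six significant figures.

Integral: ∫_8^47 x^3 dx = 1.21890e+06.
Boundary: ½(f(8) + f(47)) = ½(512.000 + 103823) = 52167.5.
Running total after boundary: 1.27106e+06.
Order-1 term: 1/12 · (6627.00 − 192.000) = 536.250.
After k=1: 1.27160e+06.
Order-2 term: −1/720 · (6.00000 − 6.00000) = 0.00000.
After k=2: 1.27160e+06.
Order-3 term: 1/30240 · (0.00000 − 0.00000) = 0.00000.

S_3 ≈ 1.27160e+06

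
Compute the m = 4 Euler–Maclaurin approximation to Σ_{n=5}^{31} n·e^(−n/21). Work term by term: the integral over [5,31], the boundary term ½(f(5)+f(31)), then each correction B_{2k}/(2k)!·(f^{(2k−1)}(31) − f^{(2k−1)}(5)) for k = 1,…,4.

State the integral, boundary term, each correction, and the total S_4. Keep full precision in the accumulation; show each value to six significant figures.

S_4 ≈ 186.242

∫_5^31 x·e^(−x/21) dx evaluates to 180.789.
½[f(5) + f(31)] = ½[3.94064 + 7.08370] = 5.51217.
Integral + boundary = 186.301.
k=1: B_{2}/(2)! × [f^{(1)}(31) − f^{(1)}(5)] = 1/12 × (-0.108813 − 0.600478) = -0.0591076.
After k=1: 186.242.
k=2: B_{4}/(4)! × [f^{(3)}(31) − f^{(3)}(5)] = −1/720 × (0.000789570 − 0.00493590) = 5.75880e-06.
After k=2: 186.242.
k=3: B_{6}/(6)! × [f^{(5)}(31) − f^{(5)}(5)] = 1/30240 × (4.14032e-06 − 1.92975e-05) = -5.01228e-10.
After k=3: 186.242.
k=4: B_{8}/(8)! × [f^{(7)}(31) − f^{(7)}(5)] = −1/1209600 × (1.47171e-08 − 6.21369e-08) = 3.92029e-14.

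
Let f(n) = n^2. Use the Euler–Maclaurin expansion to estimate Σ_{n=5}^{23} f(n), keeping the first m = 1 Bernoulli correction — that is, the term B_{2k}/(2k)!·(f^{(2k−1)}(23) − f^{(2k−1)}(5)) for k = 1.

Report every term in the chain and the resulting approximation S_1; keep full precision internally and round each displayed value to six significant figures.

∫_5^23 x^2 dx evaluates to 4014.00.
Endpoint term: (f(5) + f(23))/2 = (25.0000 + 529.000)/2 = 277.000.
Running total after boundary: 4291.00.
Correction k=1: B_{2}/2! · (f^{(1)}(23) − f^{(1)}(5)) = 1/12 · (46.0000 − 10.0000) = 3.00000.

S_1 ≈ 4294.00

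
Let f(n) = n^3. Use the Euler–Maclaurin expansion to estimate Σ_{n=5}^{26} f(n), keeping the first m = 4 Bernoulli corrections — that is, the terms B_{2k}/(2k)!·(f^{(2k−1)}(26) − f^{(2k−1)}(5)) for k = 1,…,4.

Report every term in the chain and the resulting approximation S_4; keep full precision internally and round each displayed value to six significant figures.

S_4 ≈ 123101

The integral term ∫_5^26 x^3 dx = 114088.
Endpoint term: (f(5) + f(26))/2 = (125.000 + 17576.0)/2 = 8850.50.
So far: 122938.
k=1: B_{2}/(2)! × [f^{(1)}(26) − f^{(1)}(5)] = 1/12 × (2028.00 − 75.0000) = 162.750.
Partial sum through k=1: 123101.
k=2: B_{4}/(4)! × [f^{(3)}(26) − f^{(3)}(5)] = −1/720 × (6.00000 − 6.00000) = 0.00000.
Partial sum through k=2: 123101.
k=3: B_{6}/(6)! × [f^{(5)}(26) − f^{(5)}(5)] = 1/30240 × (0.00000 − 0.00000) = 0.00000.
Partial sum through k=3: 123101.
k=4: B_{8}/(8)! × [f^{(7)}(26) − f^{(7)}(5)] = −1/1209600 × (0.00000 − 0.00000) = 0.00000.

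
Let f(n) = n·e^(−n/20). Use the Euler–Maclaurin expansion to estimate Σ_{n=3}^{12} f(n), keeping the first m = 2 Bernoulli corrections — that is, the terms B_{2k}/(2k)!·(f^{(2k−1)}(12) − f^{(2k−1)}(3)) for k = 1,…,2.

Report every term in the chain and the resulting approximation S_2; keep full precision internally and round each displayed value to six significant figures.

Integral: ∫_3^12 x·e^(−x/20) dx = 44.6862.
½[f(3) + f(12)] = ½[2.58212 + 6.58574] = 4.58393.
Running total after boundary: 49.2702.
Correction k=1: B_{2}/2! · (f^{(1)}(12) − f^{(1)}(3)) = 1/12 · (0.219525 − 0.731602) = -0.0426731.
After k=1: 49.2275.
Correction k=2: B_{4}/4! · (f^{(3)}(12) − f^{(3)}(3)) = −1/720 · (0.00329287 − 0.00613254) = 3.94399e-06.

S_2 ≈ 49.2275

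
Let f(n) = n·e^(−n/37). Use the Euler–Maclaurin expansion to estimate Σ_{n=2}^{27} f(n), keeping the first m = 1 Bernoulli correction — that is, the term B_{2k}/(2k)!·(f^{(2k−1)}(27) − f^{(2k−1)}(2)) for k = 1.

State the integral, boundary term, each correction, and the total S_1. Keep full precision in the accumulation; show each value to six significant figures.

Integral: ∫_2^27 x·e^(−x/37) dx = 225.602.
½[f(2) + f(27)] = ½[1.89476 + 13.0151] = 7.45491.
Integral + boundary = 233.057.
k=1: B_{2}/(2)! × [f^{(1)}(27) − f^{(1)}(2)] = 1/12 × (0.130281 − 0.896171) = -0.0638242.

S_1 ≈ 232.993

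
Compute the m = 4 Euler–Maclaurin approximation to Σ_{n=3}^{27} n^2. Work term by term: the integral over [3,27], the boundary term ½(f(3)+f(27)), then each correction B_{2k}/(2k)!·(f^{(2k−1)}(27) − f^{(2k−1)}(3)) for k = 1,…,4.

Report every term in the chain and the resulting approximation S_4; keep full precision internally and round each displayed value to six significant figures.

S_4 ≈ 6925.00

Integral: ∫_3^27 x^2 dx = 6552.00.
Boundary: ½(f(3) + f(27)) = ½(9.00000 + 729.000) = 369.000.
So far: 6921.00.
Order-1 term: 1/12 · (54.0000 − 6.00000) = 4.00000.
Partial sum through k=1: 6925.00.
Order-2 term: −1/720 · (0.00000 − 0.00000) = 0.00000.
Partial sum through k=2: 6925.00.
Order-3 term: 1/30240 · (0.00000 − 0.00000) = 0.00000.
Partial sum through k=3: 6925.00.
Order-4 term: −1/1209600 · (0.00000 − 0.00000) = 0.00000.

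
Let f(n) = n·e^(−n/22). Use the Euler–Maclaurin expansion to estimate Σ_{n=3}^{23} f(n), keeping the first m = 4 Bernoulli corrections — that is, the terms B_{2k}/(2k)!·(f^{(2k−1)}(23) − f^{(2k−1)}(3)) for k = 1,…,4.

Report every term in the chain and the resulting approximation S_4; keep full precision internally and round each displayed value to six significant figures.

The integral term ∫_3^23 x·e^(−x/22) dx = 131.872.
Endpoint term: (f(3) + f(23))/2 = (2.61758 + 8.08524)/2 = 5.35141.
Integral + boundary = 137.224.
k=1: B_{2}/(2)! × [f^{(1)}(23) − f^{(1)}(3)] = 1/12 × (-0.0159787 − 0.753545) = -0.0641269.
After k=1: 137.160.
k=2: B_{4}/(4)! × [f^{(3)}(23) − f^{(3)}(3)] = −1/720 × (0.00141960 − 0.00516239) = 5.19832e-06.
After k=2: 137.160.
k=3: B_{6}/(6)! × [f^{(5)}(23) − f^{(5)}(3)] = 1/30240 × (5.93432e-06 − 1.81154e-05) = -4.02814e-10.
After k=3: 137.160.
k=4: B_{8}/(8)! × [f^{(7)}(23) − f^{(7)}(3)] = −1/1209600 × (1.84619e-08 − 5.28197e-08) = 2.84043e-14.

S_4 ≈ 137.160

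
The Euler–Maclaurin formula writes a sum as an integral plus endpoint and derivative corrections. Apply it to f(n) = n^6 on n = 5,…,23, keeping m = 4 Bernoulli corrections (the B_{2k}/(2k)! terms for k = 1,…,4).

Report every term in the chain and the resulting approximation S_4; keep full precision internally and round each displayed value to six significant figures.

∫_5^23 x^6 dx evaluates to 4.86392e+08.
Boundary: ½(f(5) + f(23)) = ½(15625.0 + 1.48036e+08) = 7.40258e+07.
Integral + boundary = 5.60418e+08.
Correction k=1: B_{2}/2! · (f^{(1)}(23) − f^{(1)}(5)) = 1/12 · (3.86181e+07 − 18750.0) = 3.21661e+06.
After k=1: 5.63635e+08.
Correction k=2: B_{4}/4! · (f^{(3)}(23) − f^{(3)}(5)) = −1/720 · (1.46004e+06 − 15000.0) = -2007.00.
After k=2: 5.63633e+08.
Correction k=3: B_{6}/6! · (f^{(5)}(23) − f^{(5)}(5)) = 1/30240 · (16560.0 − 3600.00) = 0.428571.
After k=3: 5.63633e+08.
Correction k=4: B_{8}/8! · (f^{(7)}(23) − f^{(7)}(5)) = −1/1209600 · (0.00000 − 0.00000) = 0.00000.

S_4 ≈ 5.63633e+08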